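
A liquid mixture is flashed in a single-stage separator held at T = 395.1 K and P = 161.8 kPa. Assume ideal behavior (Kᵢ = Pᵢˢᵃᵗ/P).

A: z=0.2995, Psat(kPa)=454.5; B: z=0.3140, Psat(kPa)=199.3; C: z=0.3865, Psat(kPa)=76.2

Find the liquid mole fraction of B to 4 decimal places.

x_B = 0.2728

Raoult's law: Kᵢ = Pᵢˢᵃᵗ/P = Pᵢˢᵃᵗ/161.8.
  K_A = 454.5/161.8 = 2.809023, K_B = 199.3/161.8 = 1.231768, K_C = 76.2/161.8 = 0.470952
Newton–Raphson from ψ = 0.5:
  ψ = 0.5000: g = 0.07168, g' = -0.4838 → ψ = 0.6482
  ψ = 0.6482: g = 0.00146, g' = -0.4710 → ψ = 0.6513
Converged at ψ = 0.6513.
Compositions from xᵢ = zᵢ/(1+ψ(Kᵢ−1)), yᵢ = Kᵢxᵢ:
  A: x = 0.1375, y = 0.3862
  B: x = 0.2728, y = 0.3360
  C: x = 0.5897, y = 0.2777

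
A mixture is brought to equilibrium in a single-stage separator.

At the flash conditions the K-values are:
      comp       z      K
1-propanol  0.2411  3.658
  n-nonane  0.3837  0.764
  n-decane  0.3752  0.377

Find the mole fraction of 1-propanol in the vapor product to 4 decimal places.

y_1-propanol = 0.5180

Material balance + equilibrium reduce to Σ zᵢ(Kᵢ−1)/(1+ψ(Kᵢ−1)) = 0.
Check two-phase: ΣzᵢKᵢ = 1.3165 > 1 and Σzᵢ/Kᵢ = 1.5634 > 1, so g(0) = 0.3165 > 0 and g(1) = -0.5634 < 0.
Newton iteration, ψ⁰ = 0.5:
  ψ = 0.5000: g = -0.16702, g' = -0.6487 → ψ = 0.2425
  ψ = 0.2425: g = 0.01824, g' = -0.8558 → ψ = 0.2639
  ψ = 0.2639: g = 0.00038, g' = -0.8213 → ψ = 0.2643
Converged at ψ = 0.2643.
Compositions from xᵢ = zᵢ/(1+ψ(Kᵢ−1)), yᵢ = Kᵢxᵢ:
  1-propanol: x = 0.1416, y = 0.5180
  n-nonane: x = 0.4092, y = 0.3126
  n-decane: x = 0.4492, y = 0.1693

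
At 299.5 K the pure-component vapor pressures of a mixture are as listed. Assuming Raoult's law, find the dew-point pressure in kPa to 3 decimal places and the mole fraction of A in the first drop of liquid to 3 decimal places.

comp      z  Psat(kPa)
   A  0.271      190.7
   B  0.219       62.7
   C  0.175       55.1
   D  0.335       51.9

Pdew = 68.754 kPa, x_A = 0.098

At the dew point ψ → 1, so Σzᵢ/Kᵢ = 1 with Kᵢ = Pᵢˢᵃᵗ/P ⇒ 1/P = Σzᵢ/Pᵢˢᵃᵗ.
1/P = 0.271/190.7 + 0.219/62.7 + 0.175/55.1 + 0.335/51.9 = 0.014545 ⇒ P = 68.754 kPa
xᵢ = zᵢP/Pᵢˢᵃᵗ ⇒ x_A = 0.271·68.754/190.7 = 0.098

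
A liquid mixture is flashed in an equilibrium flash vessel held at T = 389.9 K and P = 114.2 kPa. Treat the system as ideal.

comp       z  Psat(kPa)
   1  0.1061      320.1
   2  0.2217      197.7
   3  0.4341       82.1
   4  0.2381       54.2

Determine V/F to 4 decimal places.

Raoult's law: Kᵢ = Pᵢˢᵃᵗ/P = Pᵢˢᵃᵗ/114.2.
  K_1 = 320.1/114.2 = 2.802977, K_2 = 197.7/114.2 = 1.731173, K_3 = 82.1/114.2 = 0.718914, K_4 = 54.2/114.2 = 0.474606
Rachford–Rice: g(V/F) = Σ zᵢ(Kᵢ−1)/(1+V/F(Kᵢ−1)) = 0.
Check two-phase: ΣzᵢKᵢ = 1.1063 > 1 and Σzᵢ/Kᵢ = 1.2714 > 1, so g(0) = 0.1063 > 0 and g(1) = -0.2714 < 0.
Newton–Raphson from V/F = 0.5:
  V/F = 0.5000: g = -0.09233, g' = -0.3263 → V/F = 0.2170
  V/F = 0.2170: g = 0.00626, g' = -0.3891 → V/F = 0.2331
  V/F = 0.2331: g = 0.00006, g' = -0.3821 → V/F = 0.2332
Converged at V/F = 0.2332.

V/F = 0.2332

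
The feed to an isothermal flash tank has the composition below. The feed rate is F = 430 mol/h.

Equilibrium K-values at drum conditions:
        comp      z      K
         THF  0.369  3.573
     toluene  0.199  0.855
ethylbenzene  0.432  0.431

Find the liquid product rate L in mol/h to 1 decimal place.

Let β = V/F and solve Σ zᵢ(Kᵢ−1)/(1+β(Kᵢ−1)) = 0.
Check two-phase: ΣzᵢKᵢ = 1.675 > 1 and Σzᵢ/Kᵢ = 1.338 > 1, so g(0) = 0.675 > 0 and g(1) = -0.338 < 0.
Newton iteration, β⁰ = 0.5:
  β = 0.500: g = 0.0406, g' = -0.745 → β = 0.554
  β = 0.554: g = 0.0008, g' = -0.718 → β = 0.556
Converged at β = 0.556.
Then V = β·F = 0.5555·430 = 238.9 mol/h and L = F − V = 191.1 mol/h.

L = 191.1 mol/h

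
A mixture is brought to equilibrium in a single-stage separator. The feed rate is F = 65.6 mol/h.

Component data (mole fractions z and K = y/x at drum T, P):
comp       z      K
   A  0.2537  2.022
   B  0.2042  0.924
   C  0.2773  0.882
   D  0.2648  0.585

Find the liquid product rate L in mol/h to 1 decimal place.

Let ψ = V/F and solve Σ zᵢ(Kᵢ−1)/(1+ψ(Kᵢ−1)) = 0.
g(0) = ΣzᵢKᵢ − 1 = 0.1011 and g(1) = 1 − Σzᵢ/Kᵢ = -0.1135, so a root lies in (0, 1).
Newton iteration, ψ⁰ = 0.45:
  ψ = 0.4500: g = -0.00815, g' = -0.1989 → ψ = 0.4090
  ψ = 0.4090: g = 0.00009, g' = -0.2035 → ψ = 0.4095
Converged at ψ = 0.4095.
Then V = ψ·F = 0.4095·65.6 = 26.9 mol/h and L = F − V = 38.7 mol/h.

L = 38.7 mol/h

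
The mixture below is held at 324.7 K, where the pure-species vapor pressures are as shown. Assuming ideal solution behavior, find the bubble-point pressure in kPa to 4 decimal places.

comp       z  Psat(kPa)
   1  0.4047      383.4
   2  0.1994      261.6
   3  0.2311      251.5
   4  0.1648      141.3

Pbub = 288.7329 kPa

At the bubble point ψ → 0, so ΣzᵢKᵢ = 1 with Kᵢ = Pᵢˢᵃᵗ/P ⇒ P = ΣzᵢPᵢˢᵃᵗ.
P = 0.4047·383.4 + 0.1994·261.6 + 0.2311·251.5 + 0.1648·141.3 = 288.7329 kPa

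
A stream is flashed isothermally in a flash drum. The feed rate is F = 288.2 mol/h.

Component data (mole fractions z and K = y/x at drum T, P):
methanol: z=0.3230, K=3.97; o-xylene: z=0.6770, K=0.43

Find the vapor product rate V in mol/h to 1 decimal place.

V = 97.6 mol/h

Material balance + equilibrium reduce to Σ zᵢ(Kᵢ−1)/(1+V/F(Kᵢ−1)) = 0.
Feasibility: ΣzᵢKᵢ = 1.5734, Σzᵢ/Kᵢ = 1.6558 — both > 1, two phases present.
Binary case is linear: z₁(K₁−1)(1+V/F(K₂−1)) + z₂(K₂−1)(1+V/F(K₁−1)) = 0
⇒ V/F = [z₁(K₁−1)+z₂(K₂−1)] / [−(K₁−1)(K₂−1)] = 0.57342/1.69290 = 0.3387
Then V = V/F·F = 0.3387·288.2 = 97.6 mol/h and L = F − V = 190.6 mol/h.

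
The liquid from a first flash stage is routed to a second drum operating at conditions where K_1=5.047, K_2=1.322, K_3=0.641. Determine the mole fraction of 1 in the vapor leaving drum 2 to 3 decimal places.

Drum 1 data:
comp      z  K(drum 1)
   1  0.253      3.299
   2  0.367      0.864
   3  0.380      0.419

y_1 (drum 2) = 0.172

Drum 1:
Newton–Raphson from ψ₁ = 0.5:
  ψ₁ = 0.500: g = -0.0941, g' = -0.552 → ψ₁ = 0.329
  ψ₁ = 0.329: g = 0.0057, g' = -0.637 → ψ₁ = 0.338
Converged at ψ₁ = 0.338.
Drum-1 compositions:
  1: x = 0.142, y = 0.469
  2: x = 0.385, y = 0.332
  3: x = 0.473, y = 0.198
Drum-2 feed = drum-1 liquid: z₂ = (0.1423, 0.3847, 0.4730).
Drum 2:
Let ψ₂ = V/F and solve Σ zᵢ(Kᵢ−1)/(1+ψ₂(Kᵢ−1)) = 0.
Feasibility: ΣzᵢKᵢ = 1.530, Σzᵢ/Kᵢ = 1.057 — both > 1, two phases present.
Iterate (Newton) starting at ψ₂ = 0.68:
  ψ₂ = 0.680: g = 0.0305, g' = -0.299 → ψ₂ = 0.782
  ψ₂ = 0.782: g = 0.0012, g' = -0.278 → ψ₂ = 0.786
Converged at ψ₂ = 0.786.
  1: x = 0.034, y = 0.172
  2: x = 0.307, y = 0.406
  3: x = 0.659, y = 0.422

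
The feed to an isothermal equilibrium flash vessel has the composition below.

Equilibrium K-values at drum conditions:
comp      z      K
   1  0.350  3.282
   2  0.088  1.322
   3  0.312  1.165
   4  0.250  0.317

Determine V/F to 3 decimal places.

V/F = 0.767

Rachford–Rice: g(V/F) = Σ zᵢ(Kᵢ−1)/(1+V/F(Kᵢ−1)) = 0.
Feasibility: ΣzᵢKᵢ = 1.708, Σzᵢ/Kᵢ = 1.230 — both > 1, two phases present.
Newton–Raphson from V/F = 0.5:
  V/F = 0.500: g = 0.1857, g' = -0.681 → V/F = 0.773
  V/F = 0.773: g = -0.0043, g' = -0.774 → V/F = 0.767
Converged at V/F = 0.767.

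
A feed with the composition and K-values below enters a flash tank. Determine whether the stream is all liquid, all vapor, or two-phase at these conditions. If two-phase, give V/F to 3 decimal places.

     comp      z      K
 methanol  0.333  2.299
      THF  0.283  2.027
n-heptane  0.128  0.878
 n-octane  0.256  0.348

two-phase, V/F = 0.808

ΣzᵢKᵢ = 1.541; Σzᵢ/Kᵢ = 1.166.
Both exceed 1, so a two-phase solution exists.
Material balance + equilibrium reduce to Σ zᵢ(Kᵢ−1)/(1+ψ(Kᵢ−1)) = 0.
Iterate (Newton) starting at ψ = 0.43:
  ψ = 0.430: g = 0.2307, g' = -0.587 → ψ = 0.823
  ψ = 0.823: g = -0.0109, g' = -0.728 → ψ = 0.808
Converged at ψ = 0.808.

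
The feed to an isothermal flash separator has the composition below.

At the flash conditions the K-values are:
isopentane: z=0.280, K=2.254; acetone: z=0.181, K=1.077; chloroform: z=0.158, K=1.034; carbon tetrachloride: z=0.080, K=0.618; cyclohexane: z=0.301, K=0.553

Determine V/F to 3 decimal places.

Rachford–Rice: g(V/F) = Σ zᵢ(Kᵢ−1)/(1+V/F(Kᵢ−1)) = 0.
g(0) = ΣzᵢKᵢ − 1 = 0.205 and g(1) = 1 − Σzᵢ/Kᵢ = -0.119, so a root lies in (0, 1).
Iterate (Newton) starting at V/F = 0.5:
  V/F = 0.500: g = 0.0235, g' = -0.285 → V/F = 0.582
  V/F = 0.582: g = 0.0003, g' = -0.277 → V/F = 0.584
Converged at V/F = 0.584.

V/F = 0.584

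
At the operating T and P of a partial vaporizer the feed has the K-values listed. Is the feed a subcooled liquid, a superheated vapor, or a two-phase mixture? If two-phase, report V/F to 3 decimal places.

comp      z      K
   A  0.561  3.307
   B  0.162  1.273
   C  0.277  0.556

ΣzᵢKᵢ = 2.215; Σzᵢ/Kᵢ = 0.795.
Since Σzᵢ/Kᵢ < 1 the mixture is above its dew point — single vapor phase.

superheated vapor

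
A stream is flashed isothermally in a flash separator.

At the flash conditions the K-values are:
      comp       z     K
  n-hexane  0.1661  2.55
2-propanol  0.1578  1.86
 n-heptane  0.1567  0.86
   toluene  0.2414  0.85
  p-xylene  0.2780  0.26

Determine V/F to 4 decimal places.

Newton–Raphson from V/F = 0.42:
  V/F = 0.4200: g = -0.10481, g' = -0.5395 → V/F = 0.2257
  V/F = 0.2257: g = -0.00274, g' = -0.5293 → V/F = 0.2206
Converged at V/F = 0.2206.

V/F = 0.2206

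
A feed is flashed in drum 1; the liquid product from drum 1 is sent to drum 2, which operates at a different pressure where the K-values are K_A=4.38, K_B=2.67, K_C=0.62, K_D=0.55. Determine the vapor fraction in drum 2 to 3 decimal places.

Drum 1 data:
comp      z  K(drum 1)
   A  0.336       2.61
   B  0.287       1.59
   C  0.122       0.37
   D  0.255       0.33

V/F (drum 2) = 0.628

Drum 1:
Rachford–Rice: g(ψ₁) = Σ zᵢ(Kᵢ−1)/(1+ψ₁(Kᵢ−1)) = 0.
Feasibility: ΣzᵢKᵢ = 1.463, Σzᵢ/Kᵢ = 1.412 — both > 1, two phases present.
Newton–Raphson from ψ₁ = 0.7:
  ψ₁ = 0.700: g = -0.0851, g' = -0.803 → ψ₁ = 0.594
  ψ₁ = 0.594: g = -0.0048, g' = -0.722 → ψ₁ = 0.587
Converged at ψ₁ = 0.587.
Drum-1 compositions:
  A: x = 0.173, y = 0.451
  B: x = 0.213, y = 0.339
  C: x = 0.194, y = 0.072
  D: x = 0.421, y = 0.139
Drum-2 feed = drum-1 liquid: z₂ = (0.1727, 0.2131, 0.1937, 0.4205).
Drum 2:
Material balance + equilibrium reduce to Σ zᵢ(Kᵢ−1)/(1+ψ₂(Kᵢ−1)) = 0.
Feasibility: ΣzᵢKᵢ = 1.677, Σzᵢ/Kᵢ = 1.196 — both > 1, two phases present.
Newton iteration, ψ₂⁰ = 0.39:
  ψ₂ = 0.390: g = 0.1514, g' = -0.749 → ψ₂ = 0.592
  ψ₂ = 0.592: g = 0.0205, g' = -0.574 → ψ₂ = 0.628
Converged at ψ₂ = 0.628.
  A: x = 0.055, y = 0.242
  B: x = 0.104, y = 0.278
  C: x = 0.254, y = 0.158
  D: x = 0.586, y = 0.322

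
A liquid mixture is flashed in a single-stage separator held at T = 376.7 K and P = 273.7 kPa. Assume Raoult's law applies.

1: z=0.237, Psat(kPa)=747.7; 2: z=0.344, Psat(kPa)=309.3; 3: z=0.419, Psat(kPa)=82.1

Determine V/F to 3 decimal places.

Raoult's law: Kᵢ = Pᵢˢᵃᵗ/P = Pᵢˢᵃᵗ/273.7.
  K_1 = 747.7/273.7 = 2.73182, K_2 = 309.3/273.7 = 1.13007, K_3 = 82.1/273.7 = 0.29996
Iterate (Newton) starting at V/F = 0.5:
  V/F = 0.500: g = -0.1893, g' = -0.695 → V/F = 0.228
  V/F = 0.228: g = -0.0112, g' = -0.662 → V/F = 0.211
Converged at V/F = 0.211.

V/F = 0.211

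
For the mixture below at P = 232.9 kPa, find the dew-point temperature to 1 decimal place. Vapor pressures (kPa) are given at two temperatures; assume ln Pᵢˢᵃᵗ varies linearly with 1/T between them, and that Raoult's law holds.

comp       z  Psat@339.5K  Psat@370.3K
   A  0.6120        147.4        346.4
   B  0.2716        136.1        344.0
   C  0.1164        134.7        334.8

Dew-point temperature: Σzᵢ·P/Pᵢˢᵃᵗ(T) = 1. Interpolate ln Pᵢˢᵃᵗ = aᵢ + bᵢ/T.
  T = 339.5 K: ΣzᵢP/Pᵢˢᵃᵗ = 1.6330
  T = 370.3 K: ΣzᵢP/Pᵢˢᵃᵗ = 0.6763
  T = 354.9 K: ΣzᵢP/Pᵢˢᵃᵗ = 1.0309
  T = 362.6 K: ΣzᵢP/Pᵢˢᵃᵗ = 0.8312
  T = 358.8 K: ΣzᵢP/Pᵢˢᵃᵗ = 0.9233
  T = 356.9 K: ΣzᵢP/Pᵢˢᵃᵗ = 0.9740
Interpolating between 354.9 K and 356.9 K gives T ≈ 356.0 K.

T = 356.0 K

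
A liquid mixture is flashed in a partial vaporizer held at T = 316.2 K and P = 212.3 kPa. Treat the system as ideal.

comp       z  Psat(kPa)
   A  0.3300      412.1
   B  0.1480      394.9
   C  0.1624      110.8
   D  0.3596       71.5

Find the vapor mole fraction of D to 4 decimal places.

y_D = 0.1415

Raoult's law: Kᵢ = Pᵢˢᵃᵗ/P = Pᵢˢᵃᵗ/212.3.
  K_A = 412.1/212.3 = 1.941121, K_B = 394.9/212.3 = 1.860104, K_C = 110.8/212.3 = 0.521903, K_D = 71.5/212.3 = 0.336788
Material balance + equilibrium reduce to Σ zᵢ(Kᵢ−1)/(1+ψ(Kᵢ−1)) = 0.
Feasibility: ΣzᵢKᵢ = 1.1217, Σzᵢ/Kᵢ = 1.6285 — both > 1, two phases present.
Iterate (Newton) starting at ψ = 0.5:
  ψ = 0.5000: g = -0.15864, g' = -0.6068 → ψ = 0.2386
  ψ = 0.2386: g = -0.01172, g' = -0.5408 → ψ = 0.2169
Converged at ψ = 0.2169.
Compositions from xᵢ = zᵢ/(1+ψ(Kᵢ−1)), yᵢ = Kᵢxᵢ:
  A: x = 0.2741, y = 0.5320
  B: x = 0.1247, y = 0.2320
  C: x = 0.1812, y = 0.0946
  D: x = 0.4200, y = 0.1415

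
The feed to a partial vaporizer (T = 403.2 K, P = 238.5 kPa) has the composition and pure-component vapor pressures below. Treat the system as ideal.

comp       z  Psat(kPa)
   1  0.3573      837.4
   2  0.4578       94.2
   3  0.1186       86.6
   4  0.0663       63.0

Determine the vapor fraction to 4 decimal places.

Raoult's law: Kᵢ = Pᵢˢᵃᵗ/P = Pᵢˢᵃᵗ/238.5.
  K_1 = 837.4/238.5 = 3.511111, K_2 = 94.2/238.5 = 0.394969, K_3 = 86.6/238.5 = 0.363103, K_4 = 63.0/238.5 = 0.264151
Let ψ = V/F and solve Σ zᵢ(Kᵢ−1)/(1+ψ(Kᵢ−1)) = 0.
g(0) = ΣzᵢKᵢ − 1 = 0.4959 and g(1) = 1 − Σzᵢ/Kᵢ = -0.8385, so a root lies in (0, 1).
Iterate (Newton) starting at ψ = 0.45:
  ψ = 0.4500: g = -0.13820, g' = -0.9878 → ψ = 0.3101
  ψ = 0.3101: g = 0.00614, g' = -1.1010 → ψ = 0.3157
Converged at ψ = 0.3157.

ψ = 0.3157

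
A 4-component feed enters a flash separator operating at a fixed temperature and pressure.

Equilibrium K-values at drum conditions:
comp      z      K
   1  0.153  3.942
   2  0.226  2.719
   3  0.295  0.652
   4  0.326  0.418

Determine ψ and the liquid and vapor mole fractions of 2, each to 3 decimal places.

ψ = 0.499, x_2 = 0.122, y_2 = 0.331

Rachford–Rice: g(ψ) = Σ zᵢ(Kᵢ−1)/(1+ψ(Kᵢ−1)) = 0.
Feasibility: ΣzᵢKᵢ = 1.546, Σzᵢ/Kᵢ = 1.354 — both > 1, two phases present.
Newton–Raphson from ψ = 0.5:
  ψ = 0.500: g = -0.0008, g' = -0.682 → ψ = 0.499
Converged at ψ = 0.499.
Compositions from xᵢ = zᵢ/(1+ψ(Kᵢ−1)), yᵢ = Kᵢxᵢ:
  1: x = 0.062, y = 0.244
  2: x = 0.122, y = 0.331
  3: x = 0.357, y = 0.233
  4: x = 0.459, y = 0.192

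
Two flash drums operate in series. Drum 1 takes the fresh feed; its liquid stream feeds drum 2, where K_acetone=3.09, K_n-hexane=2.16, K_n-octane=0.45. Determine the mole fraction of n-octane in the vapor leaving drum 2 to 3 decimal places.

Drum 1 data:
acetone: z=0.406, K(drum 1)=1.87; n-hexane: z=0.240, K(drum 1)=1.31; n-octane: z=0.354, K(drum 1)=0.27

Drum 1:
Rachford–Rice: g(ψ₁) = Σ zᵢ(Kᵢ−1)/(1+ψ₁(Kᵢ−1)) = 0.
Check two-phase: ΣzᵢKᵢ = 1.169 > 1 and Σzᵢ/Kᵢ = 1.711 > 1, so g(0) = 0.169 > 0 and g(1) = -0.711 < 0.
Newton iteration, ψ₁⁰ = 0.53:
  ψ₁ = 0.530: g = -0.1158, g' = -0.663 → ψ₁ = 0.355
  ψ₁ = 0.355: g = -0.0120, g' = -0.542 → ψ₁ = 0.333
Converged at ψ₁ = 0.333.
Drum-1 compositions:
  acetone: x = 0.315, y = 0.589
  n-hexane: x = 0.218, y = 0.285
  n-octane: x = 0.468, y = 0.126
Drum-2 feed = drum-1 liquid: z₂ = (0.3148, 0.2176, 0.4676).
Drum 2:
Material balance + equilibrium reduce to Σ zᵢ(Kᵢ−1)/(1+ψ₂(Kᵢ−1)) = 0.
Feasibility: ΣzᵢKᵢ = 1.653, Σzᵢ/Kᵢ = 1.242 — both > 1, two phases present.
Newton iteration, ψ₂⁰ = 0.48:
  ψ₂ = 0.480: g = 0.1412, g' = -0.725 → ψ₂ = 0.675
  ψ₂ = 0.675: g = 0.0056, g' = -0.687 → ψ₂ = 0.683
Converged at ψ₂ = 0.683.
  acetone: x = 0.130, y = 0.401
  n-hexane: x = 0.121, y = 0.262
  n-octane: x = 0.749, y = 0.337

y_n-octane (drum 2) = 0.337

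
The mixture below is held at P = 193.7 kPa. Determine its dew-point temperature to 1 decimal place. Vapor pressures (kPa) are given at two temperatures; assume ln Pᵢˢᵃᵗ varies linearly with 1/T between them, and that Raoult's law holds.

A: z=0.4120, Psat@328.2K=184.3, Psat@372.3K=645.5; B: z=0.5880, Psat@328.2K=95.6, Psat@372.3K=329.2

Dew-point temperature: Σzᵢ·P/Pᵢˢᵃᵗ(T) = 1. Interpolate ln Pᵢˢᵃᵗ = aᵢ + bᵢ/T.
  T = 328.2 K: ΣzᵢP/Pᵢˢᵃᵗ = 1.6244
  T = 372.3 K: ΣzᵢP/Pᵢˢᵃᵗ = 0.4696
  T = 350.2 K: ΣzᵢP/Pᵢˢᵃᵗ = 0.8411
  T = 339.2 K: ΣzᵢP/Pᵢˢᵃᵗ = 1.1565
  T = 344.7 K: ΣzᵢP/Pᵢˢᵃᵗ = 0.9838
  T = 341.9 K: ΣzᵢP/Pᵢˢᵃᵗ = 1.0675
  T = 343.3 K: ΣzᵢP/Pᵢˢᵃᵗ = 1.0246
Interpolating between 343.3 K and 344.7 K gives T ≈ 344.1 K.

T = 344.1 K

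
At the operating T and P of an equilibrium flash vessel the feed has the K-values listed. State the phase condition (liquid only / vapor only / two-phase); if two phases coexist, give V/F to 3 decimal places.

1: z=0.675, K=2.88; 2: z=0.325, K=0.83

ΣzᵢKᵢ = 2.214; Σzᵢ/Kᵢ = 0.626.
Since Σzᵢ/Kᵢ < 1 the mixture is above its dew point — single vapor phase.

vapor only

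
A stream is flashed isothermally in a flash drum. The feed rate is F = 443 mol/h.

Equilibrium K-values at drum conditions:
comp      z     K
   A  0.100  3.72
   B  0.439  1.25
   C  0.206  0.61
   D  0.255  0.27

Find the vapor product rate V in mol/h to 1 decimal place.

Newton–Raphson from V/F = 0.5:
  V/F = 0.500: g = -0.1801, g' = -0.540 → V/F = 0.166
  V/F = 0.166: g = -0.0051, g' = -0.588 → V/F = 0.158
Converged at V/F = 0.158.
Then V = V/F·F = 0.1576·443 = 69.8 mol/h and L = F − V = 373.2 mol/h.

V = 69.8 mol/h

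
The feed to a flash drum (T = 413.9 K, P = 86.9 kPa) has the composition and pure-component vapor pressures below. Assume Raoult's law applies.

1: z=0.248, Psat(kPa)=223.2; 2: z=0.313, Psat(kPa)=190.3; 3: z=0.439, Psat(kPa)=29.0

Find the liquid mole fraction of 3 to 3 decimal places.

x_3 = 0.669

Raoult's law: Kᵢ = Pᵢˢᵃᵗ/P = Pᵢˢᵃᵗ/86.9.
  K_1 = 223.2/86.9 = 2.56847, K_2 = 190.3/86.9 = 2.18987, K_3 = 29.0/86.9 = 0.33372
Newton–Raphson from ψ = 0.5:
  ψ = 0.500: g = 0.0129, g' = -0.804 → ψ = 0.516
Converged at ψ = 0.516.
Compositions from xᵢ = zᵢ/(1+ψ(Kᵢ−1)), yᵢ = Kᵢxᵢ:
  1: x = 0.137, y = 0.352
  2: x = 0.194, y = 0.425
  3: x = 0.669, y = 0.223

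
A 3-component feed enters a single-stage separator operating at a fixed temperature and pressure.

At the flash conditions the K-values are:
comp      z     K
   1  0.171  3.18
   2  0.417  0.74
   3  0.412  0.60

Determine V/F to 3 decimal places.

V/F = 0.137

Rachford–Rice: g(V/F) = Σ zᵢ(Kᵢ−1)/(1+V/F(Kᵢ−1)) = 0.
Feasibility: ΣzᵢKᵢ = 1.100, Σzᵢ/Kᵢ = 1.304 — both > 1, two phases present.
Iterate (Newton) starting at V/F = 0.59:
  V/F = 0.590: g = -0.1807, g' = -0.308 → V/F = 0.003
  V/F = 0.003: g = 0.0971, g' = -0.897 → V/F = 0.111
  V/F = 0.111: g = 0.0161, g' = -0.629 → V/F = 0.137
Converged at V/F = 0.137.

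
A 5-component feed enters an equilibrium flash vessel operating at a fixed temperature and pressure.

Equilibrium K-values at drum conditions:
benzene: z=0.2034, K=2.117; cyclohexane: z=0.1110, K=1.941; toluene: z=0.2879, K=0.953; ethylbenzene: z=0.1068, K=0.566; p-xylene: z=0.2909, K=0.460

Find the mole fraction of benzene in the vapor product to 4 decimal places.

Rachford–Rice: g(β) = Σ zᵢ(Kᵢ−1)/(1+β(Kᵢ−1)) = 0.
Feasibility: ΣzᵢKᵢ = 1.1147, Σzᵢ/Kᵢ = 1.2764 — both > 1, two phases present.
Newton iteration, β⁰ = 0.5:
  β = 0.5000: g = -0.07143, g' = -0.3426 → β = 0.2915
  β = 0.2915: g = 0.00014, g' = -0.3514 → β = 0.2919
Converged at β = 0.2919.
Compositions from xᵢ = zᵢ/(1+β(Kᵢ−1)), yᵢ = Kᵢxᵢ:
  benzene: x = 0.1534, y = 0.3247
  cyclohexane: x = 0.0871, y = 0.1690
  toluene: x = 0.2919, y = 0.2782
  ethylbenzene: x = 0.1223, y = 0.0692
  p-xylene: x = 0.3453, y = 0.1589

y_benzene = 0.3247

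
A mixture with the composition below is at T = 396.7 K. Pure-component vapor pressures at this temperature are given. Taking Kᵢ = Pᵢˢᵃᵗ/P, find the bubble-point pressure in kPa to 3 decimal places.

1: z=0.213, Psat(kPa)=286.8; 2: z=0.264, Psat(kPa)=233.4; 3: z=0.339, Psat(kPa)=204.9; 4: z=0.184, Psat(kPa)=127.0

Pbub = 215.535 kPa

At the bubble point ψ → 0, so ΣzᵢKᵢ = 1 with Kᵢ = Pᵢˢᵃᵗ/P ⇒ P = ΣzᵢPᵢˢᵃᵗ.
P = 0.213·286.8 + 0.264·233.4 + 0.339·204.9 + 0.184·127.0 = 215.535 kPa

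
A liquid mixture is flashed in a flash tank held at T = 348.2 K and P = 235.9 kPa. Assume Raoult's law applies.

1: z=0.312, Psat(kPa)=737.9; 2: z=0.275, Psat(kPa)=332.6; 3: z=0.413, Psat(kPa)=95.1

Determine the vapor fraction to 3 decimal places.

Raoult's law: Kᵢ = Pᵢˢᵃᵗ/P = Pᵢˢᵃᵗ/235.9.
  K_1 = 737.9/235.9 = 3.12802, K_2 = 332.6/235.9 = 1.40992, K_3 = 95.1/235.9 = 0.40314
Iterate (Newton) starting at ψ = 0.5:
  ψ = 0.500: g = 0.0639, g' = -0.662 → ψ = 0.596
  ψ = 0.596: g = 0.0004, g' = -0.659 → ψ = 0.597
Converged at ψ = 0.597.

ψ = 0.597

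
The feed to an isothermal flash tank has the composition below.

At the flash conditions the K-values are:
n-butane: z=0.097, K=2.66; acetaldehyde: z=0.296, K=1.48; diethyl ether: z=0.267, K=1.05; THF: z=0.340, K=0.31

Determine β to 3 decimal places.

Rachford–Rice: g(β) = Σ zᵢ(Kᵢ−1)/(1+β(Kᵢ−1)) = 0.
Check two-phase: ΣzᵢKᵢ = 1.082 > 1 and Σzᵢ/Kᵢ = 1.588 > 1, so g(0) = 0.082 > 0 and g(1) = -0.588 < 0.
Newton iteration, β⁰ = 0.56:
  β = 0.560: g = -0.1739, g' = -0.545 → β = 0.241
  β = 0.241: g = -0.0257, g' = -0.425 → β = 0.180
Converged at β = 0.180.

β = 0.180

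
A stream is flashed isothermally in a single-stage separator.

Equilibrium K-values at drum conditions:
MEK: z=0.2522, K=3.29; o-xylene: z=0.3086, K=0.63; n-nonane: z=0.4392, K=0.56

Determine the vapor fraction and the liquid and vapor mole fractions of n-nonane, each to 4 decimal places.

ψ = 0.2863, x_n-nonane = 0.5025, y_n-nonane = 0.2814

Material balance + equilibrium reduce to Σ zᵢ(Kᵢ−1)/(1+ψ(Kᵢ−1)) = 0.
Check two-phase: ΣzᵢKᵢ = 1.2701 > 1 and Σzᵢ/Kᵢ = 1.3508 > 1, so g(0) = 0.2701 > 0 and g(1) = -0.3508 < 0.
Newton iteration, ψ⁰ = 0.47:
  ψ = 0.4700: g = -0.10369, g' = -0.5038 → ψ = 0.2642
  ψ = 0.2642: g = 0.01461, g' = -0.6742 → ψ = 0.2859
  ψ = 0.2859: g = 0.00030, g' = -0.6472 → ψ = 0.2863
Converged at ψ = 0.2863.
Compositions from xᵢ = zᵢ/(1+ψ(Kᵢ−1)), yᵢ = Kᵢxᵢ:
  MEK: x = 0.1523, y = 0.5011
  o-xylene: x = 0.3452, y = 0.2175
  n-nonane: x = 0.5025, y = 0.2814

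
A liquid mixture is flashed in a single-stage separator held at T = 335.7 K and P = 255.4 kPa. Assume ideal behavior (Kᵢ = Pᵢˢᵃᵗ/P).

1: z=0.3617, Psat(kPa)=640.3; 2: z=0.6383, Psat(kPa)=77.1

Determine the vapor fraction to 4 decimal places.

Raoult's law: Kᵢ = Pᵢˢᵃᵗ/P = Pᵢˢᵃᵗ/255.4.
  K_1 = 640.3/255.4 = 2.507048, K_2 = 77.1/255.4 = 0.301879
Material balance + equilibrium reduce to Σ zᵢ(Kᵢ−1)/(1+ψ(Kᵢ−1)) = 0.
g(0) = ΣzᵢKᵢ − 1 = 0.0995 and g(1) = 1 − Σzᵢ/Kᵢ = -1.2587, so a root lies in (0, 1).
Binary case is linear: z₁(K₁−1)(1+ψ(K₂−1)) + z₂(K₂−1)(1+ψ(K₁−1)) = 0
⇒ ψ = [z₁(K₁−1)+z₂(K₂−1)] / [−(K₁−1)(K₂−1)] = 0.09949/1.05210 = 0.0946

ψ = 0.0946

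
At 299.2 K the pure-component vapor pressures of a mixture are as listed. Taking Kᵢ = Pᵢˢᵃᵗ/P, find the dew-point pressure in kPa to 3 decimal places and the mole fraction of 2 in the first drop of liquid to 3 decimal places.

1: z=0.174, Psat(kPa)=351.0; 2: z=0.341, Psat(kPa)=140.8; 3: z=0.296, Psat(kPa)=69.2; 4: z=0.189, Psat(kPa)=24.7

Pdew = 67.354 kPa, x_2 = 0.163

At the dew point ψ → 1, so Σzᵢ/Kᵢ = 1 with Kᵢ = Pᵢˢᵃᵗ/P ⇒ 1/P = Σzᵢ/Pᵢˢᵃᵗ.
1/P = 0.174/351.0 + 0.341/140.8 + 0.296/69.2 + 0.189/24.7 = 0.014847 ⇒ P = 67.354 kPa
xᵢ = zᵢP/Pᵢˢᵃᵗ ⇒ x_2 = 0.341·67.354/140.8 = 0.163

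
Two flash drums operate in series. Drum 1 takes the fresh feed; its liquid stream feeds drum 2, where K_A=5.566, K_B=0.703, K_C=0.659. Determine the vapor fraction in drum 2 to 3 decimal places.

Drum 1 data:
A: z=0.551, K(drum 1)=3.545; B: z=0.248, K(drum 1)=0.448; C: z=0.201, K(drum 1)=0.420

V/F (drum 2) = 0.393

Drum 1:
Material balance + equilibrium reduce to Σ zᵢ(Kᵢ−1)/(1+ψ₁(Kᵢ−1)) = 0.
Check two-phase: ΣzᵢKᵢ = 2.149 > 1 and Σzᵢ/Kᵢ = 1.188 > 1, so g(0) = 1.149 > 0 and g(1) = -0.188 < 0.
Newton–Raphson from ψ₁ = 0.5:
  ψ₁ = 0.500: g = 0.2638, g' = -0.969 → ψ₁ = 0.772
  ψ₁ = 0.772: g = 0.0232, g' = -0.857 → ψ₁ = 0.799
Converged at ψ₁ = 0.799.
Drum-1 compositions:
  A: x = 0.182, y = 0.644
  B: x = 0.444, y = 0.199
  C: x = 0.375, y = 0.157
Drum-2 feed = drum-1 liquid: z₂ = (0.1816, 0.4437, 0.3746).
Drum 2:
Let ψ₂ = V/F and solve Σ zᵢ(Kᵢ−1)/(1+ψ₂(Kᵢ−1)) = 0.
Check two-phase: ΣzᵢKᵢ = 1.570 > 1 and Σzᵢ/Kᵢ = 1.232 > 1, so g(0) = 0.570 > 0 and g(1) = -0.232 < 0.
Iterate (Newton) starting at ψ₂ = 0.43:
  ψ₂ = 0.430: g = -0.0209, g' = -0.542 → ψ₂ = 0.391
  ψ₂ = 0.391: g = 0.0010, g' = -0.596 → ψ₂ = 0.393
Converged at ψ₂ = 0.393.
  A: x = 0.065, y = 0.362
  B: x = 0.502, y = 0.353
  C: x = 0.433, y = 0.285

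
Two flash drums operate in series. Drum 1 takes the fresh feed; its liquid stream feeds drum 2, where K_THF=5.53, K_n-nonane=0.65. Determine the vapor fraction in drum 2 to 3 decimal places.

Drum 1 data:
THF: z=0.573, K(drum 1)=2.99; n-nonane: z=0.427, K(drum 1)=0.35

V/F (drum 2) = 0.537

Drum 1:
Let ψ₁ = V/F and solve Σ zᵢ(Kᵢ−1)/(1+ψ₁(Kᵢ−1)) = 0.
g(0) = ΣzᵢKᵢ − 1 = 0.863 and g(1) = 1 − Σzᵢ/Kᵢ = -0.412, so a root lies in (0, 1).
Binary case is linear: z₁(K₁−1)(1+ψ₁(K₂−1)) + z₂(K₂−1)(1+ψ₁(K₁−1)) = 0
⇒ ψ₁ = [z₁(K₁−1)+z₂(K₂−1)] / [−(K₁−1)(K₂−1)] = 0.8627/1.2935 = 0.667
Drum-1 compositions:
  THF: x = 0.246, y = 0.736
  n-nonane: x = 0.754, y = 0.264
Drum-2 feed = drum-1 liquid: z₂ = (0.2462, 0.7538).
Drum 2:
Binary case is linear: z₁(K₁−1)(1+ψ₂(K₂−1)) + z₂(K₂−1)(1+ψ₂(K₁−1)) = 0
⇒ ψ₂ = [z₁(K₁−1)+z₂(K₂−1)] / [−(K₁−1)(K₂−1)] = 0.8515/1.5855 = 0.537
  THF: x = 0.072, y = 0.397
  n-nonane: x = 0.928, y = 0.603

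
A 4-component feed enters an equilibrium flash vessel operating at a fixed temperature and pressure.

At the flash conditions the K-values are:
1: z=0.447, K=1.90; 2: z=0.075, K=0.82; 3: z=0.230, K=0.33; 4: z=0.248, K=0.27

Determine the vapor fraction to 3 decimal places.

Material balance + equilibrium reduce to Σ zᵢ(Kᵢ−1)/(1+ψ(Kᵢ−1)) = 0.
Check two-phase: ΣzᵢKᵢ = 1.054 > 1 and Σzᵢ/Kᵢ = 1.942 > 1, so g(0) = 0.054 > 0 and g(1) = -0.942 < 0.
Iterate (Newton) starting at ψ = 0.5:
  ψ = 0.500: g = -0.2542, g' = -0.736 → ψ = 0.155
  ψ = 0.155: g = -0.0368, g' = -0.578 → ψ = 0.091
Converged at ψ = 0.091.

ψ = 0.091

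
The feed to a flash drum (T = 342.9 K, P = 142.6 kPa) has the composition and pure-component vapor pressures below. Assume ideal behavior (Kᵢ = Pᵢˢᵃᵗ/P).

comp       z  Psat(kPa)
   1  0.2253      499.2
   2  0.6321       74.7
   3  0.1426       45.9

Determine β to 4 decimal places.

β = 0.1284

Raoult's law: Kᵢ = Pᵢˢᵃᵗ/P = Pᵢˢᵃᵗ/142.6.
  K_1 = 499.2/142.6 = 3.500701, K_2 = 74.7/142.6 = 0.523843, K_3 = 45.9/142.6 = 0.321879
Rachford–Rice: g(β) = Σ zᵢ(Kᵢ−1)/(1+β(Kᵢ−1)) = 0.
Check two-phase: ΣzᵢKᵢ = 1.1657 > 1 and Σzᵢ/Kᵢ = 1.7140 > 1, so g(0) = 0.1657 > 0 and g(1) = -0.7140 < 0.
Newton–Raphson from β = 0.5:
  β = 0.5000: g = -0.29097, g' = -0.6752 → β = 0.0691
  β = 0.0691: g = 0.06777, g' = -1.2499 → β = 0.1233
  β = 0.1233: g = 0.00537, g' = -1.0630 → β = 0.1283
  β = 0.1283: g = 0.00004, g' = -1.0487 → β = 0.1284
Converged at β = 0.1284.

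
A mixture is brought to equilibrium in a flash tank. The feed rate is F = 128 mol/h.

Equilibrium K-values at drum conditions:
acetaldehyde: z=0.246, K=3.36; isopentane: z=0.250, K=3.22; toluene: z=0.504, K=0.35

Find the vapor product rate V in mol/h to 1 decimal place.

V = 69.5 mol/h

Material balance + equilibrium reduce to Σ zᵢ(Kᵢ−1)/(1+β(Kᵢ−1)) = 0.
Check two-phase: ΣzᵢKᵢ = 1.808 > 1 and Σzᵢ/Kᵢ = 1.591 > 1, so g(0) = 0.808 > 0 and g(1) = -0.591 < 0.
Iterate (Newton) starting at β = 0.5:
  β = 0.500: g = 0.0440, g' = -1.032 → β = 0.543
Converged at β = 0.543.
Then V = β·F = 0.5428·128 = 69.5 mol/h and L = F − V = 58.5 mol/h.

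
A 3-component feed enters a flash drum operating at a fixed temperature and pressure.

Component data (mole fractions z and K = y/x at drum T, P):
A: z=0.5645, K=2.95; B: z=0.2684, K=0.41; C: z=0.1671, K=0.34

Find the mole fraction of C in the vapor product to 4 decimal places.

y_C = 0.1043

Newton iteration, V/F⁰ = 0.52:
  V/F = 0.5200: g = 0.15021, g' = -0.8924 → V/F = 0.6883
  V/F = 0.6883: g = 0.00123, g' = -0.9006 → V/F = 0.6897
Converged at V/F = 0.6897.
Compositions from xᵢ = zᵢ/(1+V/F(Kᵢ−1)), yᵢ = Kᵢxᵢ:
  A: x = 0.2407, y = 0.7102
  B: x = 0.4525, y = 0.1855
  C: x = 0.3067, y = 0.1043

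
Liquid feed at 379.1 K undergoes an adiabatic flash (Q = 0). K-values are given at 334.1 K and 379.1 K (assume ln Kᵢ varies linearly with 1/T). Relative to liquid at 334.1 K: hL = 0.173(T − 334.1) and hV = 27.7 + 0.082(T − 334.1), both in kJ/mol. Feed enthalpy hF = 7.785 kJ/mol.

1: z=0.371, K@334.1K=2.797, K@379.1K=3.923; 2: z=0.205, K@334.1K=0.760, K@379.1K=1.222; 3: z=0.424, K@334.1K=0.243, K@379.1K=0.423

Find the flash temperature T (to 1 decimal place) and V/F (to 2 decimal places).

Adiabatic flash: solve Rachford–Rice at each trial T, then check hF = ψ·hV(T) + (1−ψ)·hL(T).
  T = 334.1 K: K = (2.797, 0.760, 0.243), RR gives ψ = 0.262, H_out = 7.269 kJ/mol
  T = 379.1 K: K = (3.923, 1.222, 0.423), RR gives ψ = 0.680, H_out = 23.833 kJ/mol
  T = 356.6 K: K = (3.348, 0.978, 0.326), RR gives ψ = 0.460, H_out = 15.702 kJ/mol
  T = 345.4 K: K = (3.070, 0.866, 0.283), RR gives ψ = 0.362, H_out = 11.603 kJ/mol
  T = 339.8 K: K = (2.934, 0.813, 0.263), RR gives ψ = 0.313, H_out = 9.489 kJ/mol
  T = 337.0 K: K = (2.866, 0.787, 0.253), RR gives ψ = 0.288, H_out = 8.409 kJ/mol
  T = 335.6 K: K = (2.833, 0.774, 0.248), RR gives ψ = 0.276, H_out = 7.861 kJ/mol
Linear interpolation between T = 334.1 (H_out = 7.269) and T = 335.6 (H_out = 7.861) on hF = 7.785 gives T ≈ 335.4 K, at which ψ = 0.27.

T = 335.4 K, V/F = 0.27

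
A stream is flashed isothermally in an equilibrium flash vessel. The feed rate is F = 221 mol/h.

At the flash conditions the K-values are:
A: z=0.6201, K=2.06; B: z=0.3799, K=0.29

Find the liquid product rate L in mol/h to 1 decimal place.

Newton iteration, ψ⁰ = 0.34:
  ψ = 0.3400: g = 0.12761, g' = -0.7093 → ψ = 0.5199
  ψ = 0.5199: g = -0.00380, g' = -0.7708 → ψ = 0.5150
Converged at ψ = 0.5150.
Then V = ψ·F = 0.5150·221 = 113.8 mol/h and L = F − V = 107.2 mol/h.

L = 107.2 mol/h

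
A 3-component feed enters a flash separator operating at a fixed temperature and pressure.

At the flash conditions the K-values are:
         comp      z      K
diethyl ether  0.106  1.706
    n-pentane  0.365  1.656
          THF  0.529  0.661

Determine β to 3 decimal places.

β = 0.596

Newton–Raphson from β = 0.51:
  β = 0.510: g = 0.0176, g' = -0.206 → β = 0.596
Converged at β = 0.596.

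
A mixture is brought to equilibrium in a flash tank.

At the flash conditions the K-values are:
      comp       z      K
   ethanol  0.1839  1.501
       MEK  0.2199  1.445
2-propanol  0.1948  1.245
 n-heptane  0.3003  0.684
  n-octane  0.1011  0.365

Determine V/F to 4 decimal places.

V/F = 0.4458

Newton iteration, V/F⁰ = 0.35:
  V/F = 0.3500: g = 0.01777, g' = -0.1812 → V/F = 0.4481
  V/F = 0.4481: g = -0.00044, g' = -0.1909 → V/F = 0.4458
Converged at V/F = 0.4458.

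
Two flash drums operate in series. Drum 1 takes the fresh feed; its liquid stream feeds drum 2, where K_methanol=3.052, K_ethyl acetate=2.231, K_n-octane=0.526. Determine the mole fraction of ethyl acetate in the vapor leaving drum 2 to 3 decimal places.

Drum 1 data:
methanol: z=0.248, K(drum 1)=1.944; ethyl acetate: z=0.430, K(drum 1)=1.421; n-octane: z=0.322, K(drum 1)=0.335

Drum 1:
Newton–Raphson from ψ₁ = 0.5:
  ψ₁ = 0.500: g = -0.0122, g' = -0.474 → ψ₁ = 0.474
Converged at ψ₁ = 0.474.
Drum-1 compositions:
  methanol: x = 0.171, y = 0.333
  ethyl acetate: x = 0.358, y = 0.509
  n-octane: x = 0.470, y = 0.158
Drum-2 feed = drum-1 liquid: z₂ = (0.1713, 0.3585, 0.4702).
Drum 2:
Let ψ₂ = V/F and solve Σ zᵢ(Kᵢ−1)/(1+ψ₂(Kᵢ−1)) = 0.
Feasibility: ΣzᵢKᵢ = 1.570, Σzᵢ/Kᵢ = 1.111 — both > 1, two phases present.
Newton–Raphson from ψ₂ = 0.5:
  ψ₂ = 0.500: g = 0.1546, g' = -0.565 → ψ₂ = 0.773
  ψ₂ = 0.773: g = 0.0101, g' = -0.514 → ψ₂ = 0.793
Converged at ψ₂ = 0.793.
  methanol: x = 0.065, y = 0.199
  ethyl acetate: x = 0.181, y = 0.405
  n-octane: x = 0.753, y = 0.396

y_ethyl acetate (drum 2) = 0.405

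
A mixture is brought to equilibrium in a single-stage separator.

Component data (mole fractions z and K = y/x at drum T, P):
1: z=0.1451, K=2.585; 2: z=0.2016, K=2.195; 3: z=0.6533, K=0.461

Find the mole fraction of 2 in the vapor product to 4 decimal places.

Let ψ = V/F and solve Σ zᵢ(Kᵢ−1)/(1+ψ(Kᵢ−1)) = 0.
g(0) = ΣzᵢKᵢ − 1 = 0.1188 and g(1) = 1 − Σzᵢ/Kᵢ = -0.5651, so a root lies in (0, 1).
Iterate (Newton) starting at ψ = 0.66:
  ψ = 0.6600: g = -0.29948, g' = -0.6343 → ψ = 0.1879
  ψ = 0.1879: g = -0.01785, g' = -0.6434 → ψ = 0.1601
  ψ = 0.1601: g = 0.00025, g' = -0.6621 → ψ = 0.1605
Converged at ψ = 0.1605.
Compositions from xᵢ = zᵢ/(1+ψ(Kᵢ−1)), yᵢ = Kᵢxᵢ:
  1: x = 0.1157, y = 0.2990
  2: x = 0.1692, y = 0.3713
  3: x = 0.7152, y = 0.3297

y_2 = 0.3713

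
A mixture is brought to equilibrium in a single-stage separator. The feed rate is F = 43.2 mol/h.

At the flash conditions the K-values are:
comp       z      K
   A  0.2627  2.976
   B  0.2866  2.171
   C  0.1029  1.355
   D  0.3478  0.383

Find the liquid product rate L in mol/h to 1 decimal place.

Rachford–Rice: g(V/F) = Σ zᵢ(Kᵢ−1)/(1+V/F(Kᵢ−1)) = 0.
g(0) = ΣzᵢKᵢ − 1 = 0.6766 and g(1) = 1 − Σzᵢ/Kᵢ = -0.2043, so a root lies in (0, 1).
Iterate (Newton) starting at V/F = 0.64:
  V/F = 0.6400: g = 0.09619, g' = -0.6986 → V/F = 0.7777
  V/F = 0.7777: g = -0.00364, g' = -0.7644 → V/F = 0.7729
Converged at V/F = 0.7729.
Then V = V/F·F = 0.7729·43.2 = 33.4 mol/h and L = F − V = 9.8 mol/h.

L = 9.8 mol/h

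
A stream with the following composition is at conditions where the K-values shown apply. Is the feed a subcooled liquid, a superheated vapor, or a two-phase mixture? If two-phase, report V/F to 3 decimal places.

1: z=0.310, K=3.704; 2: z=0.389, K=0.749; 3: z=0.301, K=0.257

two-phase, V/F = 0.373

ΣzᵢKᵢ = 1.517; Σzᵢ/Kᵢ = 1.774.
Both exceed 1, so a two-phase solution exists.
Rachford–Rice: g(ψ) = Σ zᵢ(Kᵢ−1)/(1+ψ(Kᵢ−1)) = 0.
Newton iteration, ψ⁰ = 0.5:
  ψ = 0.500: g = -0.1111, g' = -0.862 → ψ = 0.371
  ψ = 0.371: g = 0.0019, g' = -0.911 → ψ = 0.373
Converged at ψ = 0.373.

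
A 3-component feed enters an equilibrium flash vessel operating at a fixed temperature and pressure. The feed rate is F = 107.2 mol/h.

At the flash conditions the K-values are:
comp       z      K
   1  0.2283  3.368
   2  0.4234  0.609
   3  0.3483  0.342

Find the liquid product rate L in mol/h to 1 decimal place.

L = 94.5 mol/h

Let β = V/F and solve Σ zᵢ(Kᵢ−1)/(1+β(Kᵢ−1)) = 0.
Check two-phase: ΣzᵢKᵢ = 1.1459 > 1 and Σzᵢ/Kᵢ = 1.7814 > 1, so g(0) = 0.1459 > 0 and g(1) = -0.7814 < 0.
Newton iteration, β⁰ = 0.39:
  β = 0.3900: g = -0.22258, g' = -0.7090 → β = 0.0761
  β = 0.0761: g = 0.04621, g' = -1.1551 → β = 0.1161
  β = 0.1161: g = 0.00250, g' = -1.0355 → β = 0.1185
Converged at β = 0.1185.
Then V = β·F = 0.1185·107.2 = 12.7 mol/h and L = F − V = 94.5 mol/h.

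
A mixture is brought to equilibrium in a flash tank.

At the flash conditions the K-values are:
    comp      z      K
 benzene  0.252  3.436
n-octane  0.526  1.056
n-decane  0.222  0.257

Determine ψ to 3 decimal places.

ψ = 0.569

Newton iteration, ψ⁰ = 0.65:
  ψ = 0.650: g = -0.0530, g' = -0.684 → ψ = 0.573
  ψ = 0.573: g = -0.0022, g' = -0.634 → ψ = 0.569
Converged at ψ = 0.569.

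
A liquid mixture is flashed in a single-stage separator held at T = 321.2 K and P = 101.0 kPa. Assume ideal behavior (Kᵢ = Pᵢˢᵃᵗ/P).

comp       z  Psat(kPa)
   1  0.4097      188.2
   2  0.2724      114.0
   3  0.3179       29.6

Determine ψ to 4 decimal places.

ψ = 0.3641

Raoult's law: Kᵢ = Pᵢˢᵃᵗ/P = Pᵢˢᵃᵗ/101.0.
  K_1 = 188.2/101.0 = 1.863366, K_2 = 114.0/101.0 = 1.128713, K_3 = 29.6/101.0 = 0.293069
Let ψ = V/F and solve Σ zᵢ(Kᵢ−1)/(1+ψ(Kᵢ−1)) = 0.
Feasibility: ΣzᵢKᵢ = 1.1640, Σzᵢ/Kᵢ = 1.5459 — both > 1, two phases present.
Newton–Raphson from ψ = 0.37:
  ψ = 0.3700: g = -0.00279, g' = -0.4709 → ψ = 0.3641
Converged at ψ = 0.3641.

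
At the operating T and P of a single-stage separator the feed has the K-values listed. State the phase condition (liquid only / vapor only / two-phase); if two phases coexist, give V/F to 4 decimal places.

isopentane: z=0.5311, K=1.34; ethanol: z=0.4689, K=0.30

ΣzᵢKᵢ = 0.8523; Σzᵢ/Kᵢ = 1.9593.
Since ΣzᵢKᵢ < 1 the mixture is below its bubble point — single liquid phase.

liquid only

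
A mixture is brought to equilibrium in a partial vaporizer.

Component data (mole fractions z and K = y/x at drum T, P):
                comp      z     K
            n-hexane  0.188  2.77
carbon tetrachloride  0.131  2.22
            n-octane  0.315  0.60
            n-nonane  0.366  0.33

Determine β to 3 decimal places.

Material balance + equilibrium reduce to Σ zᵢ(Kᵢ−1)/(1+β(Kᵢ−1)) = 0.
Feasibility: ΣzᵢKᵢ = 1.121, Σzᵢ/Kᵢ = 1.761 — both > 1, two phases present.
Iterate (Newton) starting at β = 0.5:
  β = 0.500: g = -0.2505, g' = -0.691 → β = 0.138
  β = 0.138: g = 0.0009, g' = -0.780 → β = 0.139
Converged at β = 0.139.

β = 0.139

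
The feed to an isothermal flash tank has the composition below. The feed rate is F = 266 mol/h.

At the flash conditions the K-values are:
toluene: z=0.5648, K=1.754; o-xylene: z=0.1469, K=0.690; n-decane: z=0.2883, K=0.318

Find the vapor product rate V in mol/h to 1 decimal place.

V = 109.2 mol/h

Rachford–Rice: g(V/F) = Σ zᵢ(Kᵢ−1)/(1+V/F(Kᵢ−1)) = 0.
Feasibility: ΣzᵢKᵢ = 1.1837, Σzᵢ/Kᵢ = 1.4415 — both > 1, two phases present.
Newton–Raphson from V/F = 0.5:
  V/F = 0.5000: g = -0.04299, g' = -0.4979 → V/F = 0.4137
  V/F = 0.4137: g = -0.00151, g' = -0.4653 → V/F = 0.4104
Converged at V/F = 0.4104.
Then V = V/F·F = 0.4104·266 = 109.2 mol/h and L = F − V = 156.8 mol/h.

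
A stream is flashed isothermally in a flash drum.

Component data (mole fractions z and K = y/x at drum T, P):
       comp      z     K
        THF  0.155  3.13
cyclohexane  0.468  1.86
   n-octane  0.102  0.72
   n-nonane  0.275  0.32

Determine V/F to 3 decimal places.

Rachford–Rice: g(V/F) = Σ zᵢ(Kᵢ−1)/(1+V/F(Kᵢ−1)) = 0.
Feasibility: ΣzᵢKᵢ = 1.517, Σzᵢ/Kᵢ = 1.302 — both > 1, two phases present.
Newton iteration, V/F⁰ = 0.34:
  V/F = 0.340: g = 0.2281, g' = -0.669 → V/F = 0.681
  V/F = 0.681: g = 0.0049, g' = -0.708 → V/F = 0.688
Converged at V/F = 0.688.

V/F = 0.688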